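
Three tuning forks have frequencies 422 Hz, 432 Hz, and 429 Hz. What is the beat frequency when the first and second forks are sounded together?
10 Hz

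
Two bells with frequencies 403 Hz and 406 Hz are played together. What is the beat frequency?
3 Hz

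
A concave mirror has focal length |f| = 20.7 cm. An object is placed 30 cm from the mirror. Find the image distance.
f = +20.7 cm (concave); 1/di = 1/f − 1/do → di = 66.77 cm (real image, in front of mirror)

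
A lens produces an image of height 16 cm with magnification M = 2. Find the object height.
ho = |hi|/|M| = 8 cm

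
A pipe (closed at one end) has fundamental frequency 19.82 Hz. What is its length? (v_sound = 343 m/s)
L = v/(4f₁) = 4.326 m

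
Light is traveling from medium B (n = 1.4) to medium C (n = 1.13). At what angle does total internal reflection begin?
θc = arcsin(n₂/n₁) = 53.82°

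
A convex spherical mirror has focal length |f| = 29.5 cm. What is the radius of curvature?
R = 2|f| = 59 cm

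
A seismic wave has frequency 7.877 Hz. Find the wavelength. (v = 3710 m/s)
λ = v/f = 471 m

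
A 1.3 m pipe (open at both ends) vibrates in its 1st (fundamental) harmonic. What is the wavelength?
λₙ = 2L/n = 2.6 m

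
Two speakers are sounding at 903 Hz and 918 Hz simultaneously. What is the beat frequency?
15 Hz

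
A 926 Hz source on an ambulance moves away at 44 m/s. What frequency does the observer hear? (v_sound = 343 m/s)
f_obs = f·v/(v + v_s) = 820.7 Hz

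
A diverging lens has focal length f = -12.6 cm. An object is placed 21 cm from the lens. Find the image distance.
1/di = 1/f − 1/do → di = -7.875 cm (virtual image)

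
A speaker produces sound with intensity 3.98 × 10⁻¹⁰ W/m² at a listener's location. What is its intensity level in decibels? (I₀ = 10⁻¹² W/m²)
β = 10·log₁₀(I/I₀) = 26 dB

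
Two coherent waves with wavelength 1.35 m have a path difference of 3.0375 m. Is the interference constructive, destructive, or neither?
neither (partial) — path difference = 2.25λ, neither a whole number of wavelengths nor an odd multiple of λ/2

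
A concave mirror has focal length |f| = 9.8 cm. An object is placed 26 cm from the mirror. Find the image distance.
f = +9.8 cm (concave); 1/di = 1/f − 1/do → di = 15.73 cm (real image, in front of mirror)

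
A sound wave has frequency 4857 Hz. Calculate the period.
T = 1/f = 2.059 × 10⁻⁴ s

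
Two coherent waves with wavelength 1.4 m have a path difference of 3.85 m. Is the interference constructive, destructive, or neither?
neither (partial) — path difference = 2.75λ, neither a whole number of wavelengths nor an odd multiple of λ/2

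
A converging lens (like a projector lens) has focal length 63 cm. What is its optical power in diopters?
P = 1/f = 1.587 D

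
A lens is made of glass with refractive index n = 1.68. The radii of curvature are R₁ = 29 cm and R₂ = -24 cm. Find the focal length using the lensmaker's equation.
1/f = (n − 1)(1/R₁ − 1/R₂) → f = 19.31 cm (converging lens)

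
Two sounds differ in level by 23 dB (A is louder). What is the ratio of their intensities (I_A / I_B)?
I_A/I_B = 10^(Δβ/10) = 199.5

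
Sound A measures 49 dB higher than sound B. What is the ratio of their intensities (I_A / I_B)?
I_A/I_B = 10^(Δβ/10) = 79430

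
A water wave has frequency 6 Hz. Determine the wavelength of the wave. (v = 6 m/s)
λ = v/f = 1 m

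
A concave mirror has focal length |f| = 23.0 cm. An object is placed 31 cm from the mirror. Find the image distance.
f = +23.0 cm (concave); 1/di = 1/f − 1/do → di = 89.12 cm (real image, in front of mirror)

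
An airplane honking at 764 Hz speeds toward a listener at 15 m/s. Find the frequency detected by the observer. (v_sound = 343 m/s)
f_obs = f·v/(v − v_s) = 798.9 Hz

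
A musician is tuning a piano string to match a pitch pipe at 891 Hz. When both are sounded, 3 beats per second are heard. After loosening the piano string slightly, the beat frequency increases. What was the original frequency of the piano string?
888 Hz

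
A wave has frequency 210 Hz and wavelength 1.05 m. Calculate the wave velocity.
v = fλ = 220.5 m/s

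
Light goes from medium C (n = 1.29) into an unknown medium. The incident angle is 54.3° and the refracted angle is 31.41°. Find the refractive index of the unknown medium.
n₂ = n₁·sin θ₁ / sin θ₂ = 2.01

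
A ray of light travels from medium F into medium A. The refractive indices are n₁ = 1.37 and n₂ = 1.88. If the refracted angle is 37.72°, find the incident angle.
sin θ₁ = (n₂/n₁)·sin θ₂ → θ₁ = 57.09°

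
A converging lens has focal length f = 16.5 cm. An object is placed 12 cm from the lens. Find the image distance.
1/di = 1/f − 1/do → di = -44 cm (virtual image)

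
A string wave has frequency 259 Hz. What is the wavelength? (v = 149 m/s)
λ = v/f = 0.5753 m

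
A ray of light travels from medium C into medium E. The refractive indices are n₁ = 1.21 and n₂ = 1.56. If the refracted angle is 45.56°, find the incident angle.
sin θ₁ = (n₂/n₁)·sin θ₂ → θ₁ = 67°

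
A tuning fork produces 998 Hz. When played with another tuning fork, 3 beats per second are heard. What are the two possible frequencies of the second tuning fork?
f₂ = 998 ± 3 Hz → 1001 Hz or 995 Hz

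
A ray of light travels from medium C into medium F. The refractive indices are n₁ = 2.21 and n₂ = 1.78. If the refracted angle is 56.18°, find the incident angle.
sin θ₁ = (n₂/n₁)·sin θ₂ → θ₁ = 42°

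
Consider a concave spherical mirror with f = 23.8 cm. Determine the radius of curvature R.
R = 2|f| = 47.6 cm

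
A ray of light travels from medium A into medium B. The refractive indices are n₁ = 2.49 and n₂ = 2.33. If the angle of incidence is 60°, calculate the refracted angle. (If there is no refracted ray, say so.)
sin θ₂ = (n₁/n₂)·sin θ₁ = 0.9255 → θ₂ = 67.74°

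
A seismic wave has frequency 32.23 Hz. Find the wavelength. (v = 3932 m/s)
λ = v/f = 122 m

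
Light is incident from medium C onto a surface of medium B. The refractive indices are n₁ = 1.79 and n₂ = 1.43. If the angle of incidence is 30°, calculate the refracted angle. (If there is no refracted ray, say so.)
sin θ₂ = (n₁/n₂)·sin θ₁ = 0.6259 → θ₂ = 38.75°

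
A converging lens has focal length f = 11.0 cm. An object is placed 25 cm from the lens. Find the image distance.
1/di = 1/f − 1/do → di = 19.64 cm (real image)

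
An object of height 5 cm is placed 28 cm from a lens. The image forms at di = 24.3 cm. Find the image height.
hi = (-di/do) × ho = -4.339 cm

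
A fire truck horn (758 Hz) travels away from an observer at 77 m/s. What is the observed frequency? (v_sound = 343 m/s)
f_obs = f·v/(v + v_s) = 619 Hz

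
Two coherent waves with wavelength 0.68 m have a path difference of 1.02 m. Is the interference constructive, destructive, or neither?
destructive — path difference = 1.5λ, an odd multiple of λ/2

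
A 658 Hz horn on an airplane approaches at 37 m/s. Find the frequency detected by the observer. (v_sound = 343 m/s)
f_obs = f·v/(v − v_s) = 737.6 Hz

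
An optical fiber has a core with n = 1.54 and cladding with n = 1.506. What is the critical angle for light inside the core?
θc = arcsin(n_cladding/n_core) = 77.94°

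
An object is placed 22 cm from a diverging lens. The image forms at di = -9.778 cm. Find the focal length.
1/f = 1/do + 1/di → f = -17.6 cm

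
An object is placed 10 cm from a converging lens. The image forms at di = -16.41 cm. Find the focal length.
1/f = 1/do + 1/di → f = 25.6 cm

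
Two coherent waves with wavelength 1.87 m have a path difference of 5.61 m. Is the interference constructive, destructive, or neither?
constructive — path difference = 3λ, a whole number of wavelengths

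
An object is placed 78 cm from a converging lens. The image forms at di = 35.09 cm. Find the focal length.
1/f = 1/do + 1/di → f = 24.2 cm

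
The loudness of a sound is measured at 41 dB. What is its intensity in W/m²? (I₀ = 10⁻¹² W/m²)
I = I₀·10^(β/10) = 1.26 × 10⁻⁸ W/m²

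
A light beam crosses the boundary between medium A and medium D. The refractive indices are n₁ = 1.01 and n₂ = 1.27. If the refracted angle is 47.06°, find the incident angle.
sin θ₁ = (n₂/n₁)·sin θ₂ → θ₁ = 67°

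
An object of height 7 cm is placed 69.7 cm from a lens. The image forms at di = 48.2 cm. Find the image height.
hi = (-di/do) × ho = -4.841 cm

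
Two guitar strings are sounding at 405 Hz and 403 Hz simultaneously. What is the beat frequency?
2 Hz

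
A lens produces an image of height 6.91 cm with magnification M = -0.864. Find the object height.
ho = |hi|/|M| = 7.998 cm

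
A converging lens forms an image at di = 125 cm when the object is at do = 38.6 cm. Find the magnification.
M = −di/do = -3.238 (inverted image)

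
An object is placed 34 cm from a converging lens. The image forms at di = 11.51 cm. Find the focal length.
1/f = 1/do + 1/di → f = 8.599 cm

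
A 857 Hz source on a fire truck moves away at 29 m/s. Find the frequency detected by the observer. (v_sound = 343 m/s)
f_obs = f·v/(v + v_s) = 790.2 Hz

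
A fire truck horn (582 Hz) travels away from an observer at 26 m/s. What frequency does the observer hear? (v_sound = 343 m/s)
f_obs = f·v/(v + v_s) = 541 Hz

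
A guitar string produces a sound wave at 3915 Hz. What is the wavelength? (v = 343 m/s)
λ = v/f = 0.08761 m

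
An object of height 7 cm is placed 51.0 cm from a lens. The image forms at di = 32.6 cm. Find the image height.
hi = (-di/do) × ho = -4.475 cm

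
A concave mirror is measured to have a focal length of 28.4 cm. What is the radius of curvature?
R = 2|f| = 56.8 cm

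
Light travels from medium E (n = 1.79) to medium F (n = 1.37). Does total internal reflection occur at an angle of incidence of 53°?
θc = arcsin(n₂/n₁) = 49.94°; 53° > θc, so yes — total internal reflection.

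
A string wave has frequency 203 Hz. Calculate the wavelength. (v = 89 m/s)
λ = v/f = 0.4384 m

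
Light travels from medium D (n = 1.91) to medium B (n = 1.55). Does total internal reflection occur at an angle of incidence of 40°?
θc = arcsin(n₂/n₁) = 54.24°; 40° < θc, so no — the ray refracts.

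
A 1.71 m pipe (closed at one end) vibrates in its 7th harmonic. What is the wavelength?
λₙ = 4L/n = 0.9771 m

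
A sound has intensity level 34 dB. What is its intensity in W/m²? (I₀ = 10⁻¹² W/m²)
I = I₀·10^(β/10) = 2.51 × 10⁻⁹ W/m²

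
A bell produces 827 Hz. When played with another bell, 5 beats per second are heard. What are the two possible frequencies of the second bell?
f₂ = 827 ± 5 Hz → 832 Hz or 822 Hz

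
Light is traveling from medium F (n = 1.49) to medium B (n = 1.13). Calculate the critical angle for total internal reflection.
θc = arcsin(n₂/n₁) = 49.32°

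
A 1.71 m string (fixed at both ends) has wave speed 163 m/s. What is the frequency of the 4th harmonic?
fₙ = nv/(2L) = 190.6 Hz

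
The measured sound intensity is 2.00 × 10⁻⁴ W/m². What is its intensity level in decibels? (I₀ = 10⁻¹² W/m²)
β = 10·log₁₀(I/I₀) = 83.01 dB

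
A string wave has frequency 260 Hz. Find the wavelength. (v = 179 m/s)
λ = v/f = 0.6885 m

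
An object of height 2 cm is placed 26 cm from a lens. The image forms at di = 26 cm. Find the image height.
hi = (-di/do) × ho = -2 cm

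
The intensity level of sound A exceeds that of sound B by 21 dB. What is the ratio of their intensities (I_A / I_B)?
I_A/I_B = 10^(Δβ/10) = 125.9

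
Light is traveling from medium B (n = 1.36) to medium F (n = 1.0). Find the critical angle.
θc = arcsin(n₂/n₁) = 47.33°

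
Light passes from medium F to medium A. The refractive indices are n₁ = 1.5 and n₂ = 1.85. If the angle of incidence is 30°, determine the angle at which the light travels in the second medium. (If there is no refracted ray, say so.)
sin θ₂ = (n₁/n₂)·sin θ₁ = 0.4054 → θ₂ = 23.92°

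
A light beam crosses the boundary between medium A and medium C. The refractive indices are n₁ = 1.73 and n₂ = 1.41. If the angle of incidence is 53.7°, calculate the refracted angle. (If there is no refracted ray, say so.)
sin θ₂ = (n₁/n₂)·sin θ₁ = 0.9888 → θ₂ = 81.43°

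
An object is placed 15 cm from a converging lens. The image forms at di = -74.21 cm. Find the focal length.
1/f = 1/do + 1/di → f = 18.8 cm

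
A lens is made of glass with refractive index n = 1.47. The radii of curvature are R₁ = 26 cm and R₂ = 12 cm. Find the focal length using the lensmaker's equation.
1/f = (n − 1)(1/R₁ − 1/R₂) → f = -47.42 cm (diverging lens)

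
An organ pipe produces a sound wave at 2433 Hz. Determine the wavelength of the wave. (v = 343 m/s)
λ = v/f = 0.141 m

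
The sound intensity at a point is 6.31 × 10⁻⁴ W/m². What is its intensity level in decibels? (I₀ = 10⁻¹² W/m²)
β = 10·log₁₀(I/I₀) = 88 dB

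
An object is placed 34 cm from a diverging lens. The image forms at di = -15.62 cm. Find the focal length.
1/f = 1/do + 1/di → f = -28.89 cm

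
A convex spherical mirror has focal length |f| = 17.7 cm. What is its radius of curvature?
R = 2|f| = 35.4 cm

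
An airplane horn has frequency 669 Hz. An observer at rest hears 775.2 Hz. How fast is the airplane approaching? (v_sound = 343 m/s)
v_s = v·(1 − f/f_obs) = 46.99 m/s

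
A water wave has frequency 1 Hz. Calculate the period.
T = 1/f = 1 s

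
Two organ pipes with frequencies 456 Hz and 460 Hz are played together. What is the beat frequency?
4 Hz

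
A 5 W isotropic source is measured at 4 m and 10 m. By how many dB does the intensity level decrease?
Δβ = 20·log₁₀(r₂/r₁) = 7.959 dB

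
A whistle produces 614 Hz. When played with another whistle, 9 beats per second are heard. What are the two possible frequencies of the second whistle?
f₂ = 614 ± 9 Hz → 623 Hz or 605 Hz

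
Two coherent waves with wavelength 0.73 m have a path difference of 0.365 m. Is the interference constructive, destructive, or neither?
destructive — path difference = 0.5λ, an odd multiple of λ/2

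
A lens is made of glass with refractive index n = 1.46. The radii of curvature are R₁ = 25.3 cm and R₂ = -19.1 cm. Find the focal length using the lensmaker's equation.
1/f = (n − 1)(1/R₁ − 1/R₂) → f = 23.66 cm (converging lens)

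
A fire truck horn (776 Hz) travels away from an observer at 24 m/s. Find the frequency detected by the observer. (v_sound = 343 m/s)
f_obs = f·v/(v + v_s) = 725.3 Hz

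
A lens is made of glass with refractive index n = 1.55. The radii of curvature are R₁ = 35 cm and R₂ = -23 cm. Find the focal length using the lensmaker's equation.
1/f = (n − 1)(1/R₁ − 1/R₂) → f = 25.24 cm (converging lens)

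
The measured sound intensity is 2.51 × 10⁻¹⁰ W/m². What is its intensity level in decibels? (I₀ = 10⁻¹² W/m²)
β = 10·log₁₀(I/I₀) = 24 dB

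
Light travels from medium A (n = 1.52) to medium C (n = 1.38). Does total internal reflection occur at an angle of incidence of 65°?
θc = arcsin(n₂/n₁) = 65.22°; 65° < θc, so no — the ray refracts.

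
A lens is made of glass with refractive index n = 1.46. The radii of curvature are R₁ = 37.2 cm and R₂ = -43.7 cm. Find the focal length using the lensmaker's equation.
1/f = (n − 1)(1/R₁ − 1/R₂) → f = 43.68 cm (converging lens)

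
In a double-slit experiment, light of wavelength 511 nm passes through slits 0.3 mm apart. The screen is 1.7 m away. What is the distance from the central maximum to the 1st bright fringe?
y = mλL/d = 2.896 mm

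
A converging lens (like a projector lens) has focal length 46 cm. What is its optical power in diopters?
P = 1/f = 2.174 D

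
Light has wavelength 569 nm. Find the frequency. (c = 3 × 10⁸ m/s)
f = c/λ = 5.272 × 10¹⁴ Hz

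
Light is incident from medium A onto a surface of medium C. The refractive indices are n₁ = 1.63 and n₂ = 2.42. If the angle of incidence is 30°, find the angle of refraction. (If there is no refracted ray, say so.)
sin θ₂ = (n₁/n₂)·sin θ₁ = 0.3368 → θ₂ = 19.68°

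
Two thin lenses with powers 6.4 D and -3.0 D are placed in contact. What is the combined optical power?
P_total = P₁ + P₂ = 3.4 D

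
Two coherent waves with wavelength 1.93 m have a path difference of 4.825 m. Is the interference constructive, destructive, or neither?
destructive — path difference = 2.5λ, an odd multiple of λ/2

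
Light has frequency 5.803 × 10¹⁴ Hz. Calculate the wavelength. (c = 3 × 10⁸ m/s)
λ = c/f = 517 nm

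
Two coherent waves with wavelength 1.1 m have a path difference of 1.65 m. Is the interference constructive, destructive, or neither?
destructive — path difference = 1.5λ, an odd multiple of λ/2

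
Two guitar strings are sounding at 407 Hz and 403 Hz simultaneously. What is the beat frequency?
4 Hz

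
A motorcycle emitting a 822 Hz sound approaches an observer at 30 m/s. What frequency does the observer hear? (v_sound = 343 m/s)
f_obs = f·v/(v − v_s) = 900.8 Hz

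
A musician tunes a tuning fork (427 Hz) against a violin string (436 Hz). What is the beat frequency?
9 Hz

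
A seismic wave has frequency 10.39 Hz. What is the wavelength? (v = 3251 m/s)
λ = v/f = 312.9 m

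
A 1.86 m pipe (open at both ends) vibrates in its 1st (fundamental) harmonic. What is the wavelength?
λₙ = 2L/n = 3.72 m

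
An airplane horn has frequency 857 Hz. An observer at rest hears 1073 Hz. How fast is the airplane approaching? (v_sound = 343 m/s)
v_s = v·(1 − f/f_obs) = 69.05 m/s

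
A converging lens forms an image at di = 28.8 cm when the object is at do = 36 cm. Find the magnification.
M = −di/do = -0.8 (inverted image)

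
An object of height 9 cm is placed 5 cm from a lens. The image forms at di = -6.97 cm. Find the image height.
hi = (-di/do) × ho = 12.55 cm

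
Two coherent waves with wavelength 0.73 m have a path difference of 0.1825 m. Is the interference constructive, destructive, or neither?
neither (partial) — path difference = 0.25λ, neither a whole number of wavelengths nor an odd multiple of λ/2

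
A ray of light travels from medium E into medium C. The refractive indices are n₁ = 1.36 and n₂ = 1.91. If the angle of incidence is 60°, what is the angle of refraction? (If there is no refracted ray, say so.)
sin θ₂ = (n₁/n₂)·sin θ₁ = 0.6166 → θ₂ = 38.07°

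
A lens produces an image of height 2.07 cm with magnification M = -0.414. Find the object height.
ho = |hi|/|M| = 5 cm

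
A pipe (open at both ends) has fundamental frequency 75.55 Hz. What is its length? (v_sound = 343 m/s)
L = v/(2f₁) = 2.27 m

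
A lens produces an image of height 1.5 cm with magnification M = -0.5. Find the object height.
ho = |hi|/|M| = 3 cm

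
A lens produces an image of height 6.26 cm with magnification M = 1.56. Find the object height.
ho = |hi|/|M| = 4.013 cm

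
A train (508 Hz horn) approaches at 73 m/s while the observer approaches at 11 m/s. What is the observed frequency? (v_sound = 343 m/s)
f_obs = f·(v + v_o)/(v − v_s) = 666 Hz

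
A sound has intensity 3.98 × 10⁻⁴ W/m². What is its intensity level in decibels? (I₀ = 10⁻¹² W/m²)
β = 10·log₁₀(I/I₀) = 86 dB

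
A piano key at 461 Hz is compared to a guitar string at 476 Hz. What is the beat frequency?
15 Hz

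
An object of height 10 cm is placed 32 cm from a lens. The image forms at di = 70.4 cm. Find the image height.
hi = (-di/do) × ho = -22 cm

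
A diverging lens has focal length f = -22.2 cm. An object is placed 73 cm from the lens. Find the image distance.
1/di = 1/f − 1/do → di = -17.02 cm (virtual image)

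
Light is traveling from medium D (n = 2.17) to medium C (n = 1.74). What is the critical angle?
θc = arcsin(n₂/n₁) = 53.31°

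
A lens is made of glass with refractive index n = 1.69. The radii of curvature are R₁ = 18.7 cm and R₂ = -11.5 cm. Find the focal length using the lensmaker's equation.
1/f = (n − 1)(1/R₁ − 1/R₂) → f = 10.32 cm (converging lens)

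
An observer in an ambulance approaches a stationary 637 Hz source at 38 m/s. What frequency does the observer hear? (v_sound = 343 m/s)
f_obs = f·(v + v_o)/v = 707.6 Hz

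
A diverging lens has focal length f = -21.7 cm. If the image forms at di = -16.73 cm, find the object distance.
1/do = 1/f − 1/di → do = 73.05 cm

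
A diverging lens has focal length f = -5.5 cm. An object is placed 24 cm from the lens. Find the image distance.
1/di = 1/f − 1/do → di = -4.475 cm (virtual image)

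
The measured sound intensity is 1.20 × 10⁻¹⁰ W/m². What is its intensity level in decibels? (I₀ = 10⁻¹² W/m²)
β = 10·log₁₀(I/I₀) = 20.79 dB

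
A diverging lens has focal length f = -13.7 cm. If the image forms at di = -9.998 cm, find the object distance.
1/do = 1/f − 1/di → do = 37 cm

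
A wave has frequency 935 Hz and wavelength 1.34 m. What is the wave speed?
v = fλ = 1253 m/s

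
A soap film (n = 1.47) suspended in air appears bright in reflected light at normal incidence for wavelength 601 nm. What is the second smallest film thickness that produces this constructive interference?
2nt = (m − ½)λ with m = 2 → t = (m − ½)λ/(2n) = 306.6 nm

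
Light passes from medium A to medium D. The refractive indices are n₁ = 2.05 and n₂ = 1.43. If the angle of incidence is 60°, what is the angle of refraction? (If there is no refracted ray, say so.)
sin θ₂ = (n₁/n₂)·sin θ₁ = 1.242 > 1, so there is no refracted ray — the light undergoes total internal reflection.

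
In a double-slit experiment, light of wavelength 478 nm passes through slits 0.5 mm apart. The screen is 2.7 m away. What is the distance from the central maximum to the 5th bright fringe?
y = mλL/d = 12.91 mm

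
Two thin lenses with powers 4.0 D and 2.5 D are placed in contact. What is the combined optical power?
P_total = P₁ + P₂ = 6.5 D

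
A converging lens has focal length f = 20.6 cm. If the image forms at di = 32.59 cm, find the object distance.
1/do = 1/f − 1/di → do = 55.99 cm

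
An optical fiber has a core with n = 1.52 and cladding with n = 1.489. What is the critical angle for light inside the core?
θc = arcsin(n_cladding/n_core) = 78.41°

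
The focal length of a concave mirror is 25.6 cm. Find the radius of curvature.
R = 2|f| = 51.2 cm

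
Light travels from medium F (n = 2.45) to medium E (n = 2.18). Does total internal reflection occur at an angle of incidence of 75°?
θc = arcsin(n₂/n₁) = 62.85°; 75° > θc, so yes — total internal reflection.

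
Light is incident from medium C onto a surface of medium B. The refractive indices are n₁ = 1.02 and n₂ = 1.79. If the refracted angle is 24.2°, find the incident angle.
sin θ₁ = (n₂/n₁)·sin θ₂ → θ₁ = 46°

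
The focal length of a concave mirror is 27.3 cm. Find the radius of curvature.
R = 2|f| = 54.6 cm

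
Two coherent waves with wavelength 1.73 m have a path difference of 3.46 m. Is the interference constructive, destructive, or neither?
constructive — path difference = 2λ, a whole number of wavelengths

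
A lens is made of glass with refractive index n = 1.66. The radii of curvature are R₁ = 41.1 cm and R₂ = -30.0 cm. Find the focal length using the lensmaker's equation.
1/f = (n − 1)(1/R₁ − 1/R₂) → f = 26.28 cm (converging lens)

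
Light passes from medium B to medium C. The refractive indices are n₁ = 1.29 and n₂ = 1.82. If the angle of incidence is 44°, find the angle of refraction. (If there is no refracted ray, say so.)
sin θ₂ = (n₁/n₂)·sin θ₁ = 0.4924 → θ₂ = 29.5°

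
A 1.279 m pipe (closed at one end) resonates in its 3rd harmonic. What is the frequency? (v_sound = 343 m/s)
fₙ = nv/(4L) = 201.1 Hz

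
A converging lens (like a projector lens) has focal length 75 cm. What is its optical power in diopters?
P = 1/f = 1.333 D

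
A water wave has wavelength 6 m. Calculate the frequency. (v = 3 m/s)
f = v/λ = 0.5 Hz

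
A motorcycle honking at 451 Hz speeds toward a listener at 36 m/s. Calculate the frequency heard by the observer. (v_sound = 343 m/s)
f_obs = f·v/(v − v_s) = 503.9 Hz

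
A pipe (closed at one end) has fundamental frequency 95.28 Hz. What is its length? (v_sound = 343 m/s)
L = v/(4f₁) = 0.9 m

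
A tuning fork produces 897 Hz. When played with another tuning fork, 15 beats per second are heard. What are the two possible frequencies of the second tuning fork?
f₂ = 897 ± 15 Hz → 912 Hz or 882 Hz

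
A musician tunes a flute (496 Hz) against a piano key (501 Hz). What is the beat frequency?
5 Hz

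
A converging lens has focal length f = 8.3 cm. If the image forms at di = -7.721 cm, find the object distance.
1/do = 1/f − 1/di → do = 4 cm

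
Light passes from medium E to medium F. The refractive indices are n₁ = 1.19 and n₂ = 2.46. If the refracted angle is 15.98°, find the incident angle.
sin θ₁ = (n₂/n₁)·sin θ₂ → θ₁ = 34.69°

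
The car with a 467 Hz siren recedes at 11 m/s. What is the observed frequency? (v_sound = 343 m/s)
f_obs = f·v/(v + v_s) = 452.5 Hz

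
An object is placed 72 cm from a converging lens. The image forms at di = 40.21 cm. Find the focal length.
1/f = 1/do + 1/di → f = 25.8 cm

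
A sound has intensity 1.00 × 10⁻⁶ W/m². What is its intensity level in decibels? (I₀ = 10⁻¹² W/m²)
β = 10·log₁₀(I/I₀) = 60 dB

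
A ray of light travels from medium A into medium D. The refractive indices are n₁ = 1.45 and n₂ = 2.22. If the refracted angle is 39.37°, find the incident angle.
sin θ₁ = (n₂/n₁)·sin θ₂ → θ₁ = 76.21°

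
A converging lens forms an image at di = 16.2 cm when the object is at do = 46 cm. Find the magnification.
M = −di/do = -0.3522 (inverted image)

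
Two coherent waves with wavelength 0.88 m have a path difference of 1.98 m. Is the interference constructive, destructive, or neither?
neither (partial) — path difference = 2.25λ, neither a whole number of wavelengths nor an odd multiple of λ/2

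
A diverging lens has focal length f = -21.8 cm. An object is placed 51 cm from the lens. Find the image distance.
1/di = 1/f − 1/do → di = -15.27 cm (virtual image)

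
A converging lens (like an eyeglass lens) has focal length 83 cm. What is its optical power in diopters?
P = 1/f = 1.205 D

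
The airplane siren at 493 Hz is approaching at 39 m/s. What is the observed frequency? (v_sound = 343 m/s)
f_obs = f·v/(v − v_s) = 556.2 Hz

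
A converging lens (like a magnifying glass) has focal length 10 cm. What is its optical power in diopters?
P = 1/f = 10 D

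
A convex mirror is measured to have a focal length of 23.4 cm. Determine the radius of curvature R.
R = 2|f| = 46.8 cm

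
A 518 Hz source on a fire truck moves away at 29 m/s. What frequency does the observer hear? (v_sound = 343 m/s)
f_obs = f·v/(v + v_s) = 477.6 Hz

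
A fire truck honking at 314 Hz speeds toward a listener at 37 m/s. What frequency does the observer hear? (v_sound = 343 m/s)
f_obs = f·v/(v − v_s) = 352 Hz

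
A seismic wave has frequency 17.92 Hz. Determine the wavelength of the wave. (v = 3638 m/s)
λ = v/f = 203 m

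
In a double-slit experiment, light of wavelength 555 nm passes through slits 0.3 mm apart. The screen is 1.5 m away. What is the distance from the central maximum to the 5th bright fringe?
y = mλL/d = 13.88 mm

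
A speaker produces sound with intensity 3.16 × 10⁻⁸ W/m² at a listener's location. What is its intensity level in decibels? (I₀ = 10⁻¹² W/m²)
β = 10·log₁₀(I/I₀) = 45 dB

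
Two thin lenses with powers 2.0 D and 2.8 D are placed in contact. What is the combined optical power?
P_total = P₁ + P₂ = 4.8 D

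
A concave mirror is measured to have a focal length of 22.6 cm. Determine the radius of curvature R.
R = 2|f| = 45.2 cm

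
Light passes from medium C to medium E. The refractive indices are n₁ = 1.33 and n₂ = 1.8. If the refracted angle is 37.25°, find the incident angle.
sin θ₁ = (n₂/n₁)·sin θ₂ → θ₁ = 55°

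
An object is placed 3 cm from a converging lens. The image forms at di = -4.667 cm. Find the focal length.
1/f = 1/do + 1/di → f = 8.399 cm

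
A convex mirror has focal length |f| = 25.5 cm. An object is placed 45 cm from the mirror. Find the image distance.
f = −25.5 cm (convex); 1/di = 1/f − 1/do → di = -16.28 cm (virtual image, behind mirror)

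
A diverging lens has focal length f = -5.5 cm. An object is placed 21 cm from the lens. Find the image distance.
1/di = 1/f − 1/do → di = -4.358 cm (virtual image)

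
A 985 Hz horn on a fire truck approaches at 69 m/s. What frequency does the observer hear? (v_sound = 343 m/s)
f_obs = f·v/(v − v_s) = 1233 Hz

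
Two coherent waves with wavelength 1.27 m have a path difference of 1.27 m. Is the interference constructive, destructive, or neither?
constructive — path difference = 1λ, a whole number of wavelengths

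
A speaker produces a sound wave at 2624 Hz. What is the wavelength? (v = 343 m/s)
λ = v/f = 0.1307 m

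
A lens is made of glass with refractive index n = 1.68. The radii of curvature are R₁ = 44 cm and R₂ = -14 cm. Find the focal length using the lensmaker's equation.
1/f = (n − 1)(1/R₁ − 1/R₂) → f = 15.62 cm (converging lens)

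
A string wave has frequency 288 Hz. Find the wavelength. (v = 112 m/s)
λ = v/f = 0.3889 m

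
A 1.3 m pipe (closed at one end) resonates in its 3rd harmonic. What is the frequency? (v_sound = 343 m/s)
fₙ = nv/(4L) = 197.9 Hz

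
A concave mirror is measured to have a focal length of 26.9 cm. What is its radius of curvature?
R = 2|f| = 53.8 cm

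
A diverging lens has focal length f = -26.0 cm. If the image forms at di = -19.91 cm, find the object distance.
1/do = 1/f − 1/di → do = 85 cm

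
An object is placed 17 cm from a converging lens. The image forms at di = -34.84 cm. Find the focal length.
1/f = 1/do + 1/di → f = 33.2 cm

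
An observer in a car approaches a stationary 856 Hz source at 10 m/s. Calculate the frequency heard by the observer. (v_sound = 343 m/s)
f_obs = f·(v + v_o)/v = 881 Hz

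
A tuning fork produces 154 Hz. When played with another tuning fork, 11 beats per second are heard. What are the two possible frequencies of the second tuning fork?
f₂ = 154 ± 11 Hz → 165 Hz or 143 Hz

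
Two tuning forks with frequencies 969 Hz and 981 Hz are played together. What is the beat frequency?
12 Hz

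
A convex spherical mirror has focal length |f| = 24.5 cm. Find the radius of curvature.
R = 2|f| = 49 cm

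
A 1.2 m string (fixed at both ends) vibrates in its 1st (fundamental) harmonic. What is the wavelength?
λₙ = 2L/n = 2.4 m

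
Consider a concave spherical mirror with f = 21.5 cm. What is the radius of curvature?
R = 2|f| = 43 cm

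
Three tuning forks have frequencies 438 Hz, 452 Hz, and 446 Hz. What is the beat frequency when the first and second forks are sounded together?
14 Hz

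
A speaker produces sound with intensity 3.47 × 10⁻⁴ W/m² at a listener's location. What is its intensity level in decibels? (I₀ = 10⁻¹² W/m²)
β = 10·log₁₀(I/I₀) = 85.4 dB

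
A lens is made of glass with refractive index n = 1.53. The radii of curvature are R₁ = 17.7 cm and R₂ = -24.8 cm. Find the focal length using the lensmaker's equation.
1/f = (n − 1)(1/R₁ − 1/R₂) → f = 19.49 cm (converging lens)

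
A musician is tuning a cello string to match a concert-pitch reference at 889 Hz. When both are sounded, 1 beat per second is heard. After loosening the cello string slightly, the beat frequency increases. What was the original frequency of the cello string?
888 Hz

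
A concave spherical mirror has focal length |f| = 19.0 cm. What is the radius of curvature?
R = 2|f| = 38 cm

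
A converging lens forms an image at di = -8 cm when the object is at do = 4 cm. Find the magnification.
M = −di/do = 2 (upright image)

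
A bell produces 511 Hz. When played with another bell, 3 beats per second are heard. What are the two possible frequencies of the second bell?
f₂ = 511 ± 3 Hz → 514 Hz or 508 Hz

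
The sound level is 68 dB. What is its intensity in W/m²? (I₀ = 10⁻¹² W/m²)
I = I₀·10^(β/10) = 6.31 × 10⁻⁶ W/m²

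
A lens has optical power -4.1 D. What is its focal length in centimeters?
f = 1/P = -24.39 cm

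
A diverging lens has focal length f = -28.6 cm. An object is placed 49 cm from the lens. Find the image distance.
1/di = 1/f − 1/do → di = -18.06 cm (virtual image)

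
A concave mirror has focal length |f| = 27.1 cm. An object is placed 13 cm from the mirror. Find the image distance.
f = +27.1 cm (concave); 1/di = 1/f − 1/do → di = -24.99 cm (virtual image, behind mirror)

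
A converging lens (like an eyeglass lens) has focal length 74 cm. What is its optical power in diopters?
P = 1/f = 1.351 D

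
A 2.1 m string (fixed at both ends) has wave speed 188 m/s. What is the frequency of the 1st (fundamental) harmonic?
fₙ = nv/(2L) = 44.76 Hz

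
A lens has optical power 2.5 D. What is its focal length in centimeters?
f = 1/P = 40 cm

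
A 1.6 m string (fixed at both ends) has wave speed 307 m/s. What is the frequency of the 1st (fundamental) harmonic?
fₙ = nv/(2L) = 95.94 Hz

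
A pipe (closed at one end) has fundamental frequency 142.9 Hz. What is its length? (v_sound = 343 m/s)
L = v/(4f₁) = 0.6001 m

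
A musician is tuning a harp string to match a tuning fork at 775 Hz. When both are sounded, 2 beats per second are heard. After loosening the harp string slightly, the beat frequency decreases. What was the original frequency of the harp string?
777 Hz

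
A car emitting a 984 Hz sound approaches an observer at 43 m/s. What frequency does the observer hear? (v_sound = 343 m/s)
f_obs = f·v/(v − v_s) = 1125 Hz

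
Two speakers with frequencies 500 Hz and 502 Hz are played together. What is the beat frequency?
2 Hz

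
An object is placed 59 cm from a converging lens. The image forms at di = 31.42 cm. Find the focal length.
1/f = 1/do + 1/di → f = 20.5 cm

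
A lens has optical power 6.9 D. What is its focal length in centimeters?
f = 1/P = 14.49 cm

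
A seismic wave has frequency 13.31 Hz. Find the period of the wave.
T = 1/f = 0.07513 s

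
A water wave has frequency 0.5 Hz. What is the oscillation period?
T = 1/f = 2 s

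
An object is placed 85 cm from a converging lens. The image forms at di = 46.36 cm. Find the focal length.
1/f = 1/do + 1/di → f = 30 cm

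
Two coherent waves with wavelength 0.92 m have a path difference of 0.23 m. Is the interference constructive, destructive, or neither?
neither (partial) — path difference = 0.25λ, neither a whole number of wavelengths nor an odd multiple of λ/2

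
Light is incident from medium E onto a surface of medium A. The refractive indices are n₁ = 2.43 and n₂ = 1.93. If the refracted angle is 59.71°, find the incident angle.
sin θ₁ = (n₂/n₁)·sin θ₂ → θ₁ = 43.3°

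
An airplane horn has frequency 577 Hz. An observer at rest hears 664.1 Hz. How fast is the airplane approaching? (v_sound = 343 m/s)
v_s = v·(1 − f/f_obs) = 44.99 m/s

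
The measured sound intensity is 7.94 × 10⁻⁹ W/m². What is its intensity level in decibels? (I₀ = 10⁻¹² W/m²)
β = 10·log₁₀(I/I₀) = 39 dB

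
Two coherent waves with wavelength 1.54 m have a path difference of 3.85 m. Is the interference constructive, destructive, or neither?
destructive — path difference = 2.5λ, an odd multiple of λ/2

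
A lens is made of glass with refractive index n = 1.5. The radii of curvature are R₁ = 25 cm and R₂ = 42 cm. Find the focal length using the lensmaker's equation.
1/f = (n − 1)(1/R₁ − 1/R₂) → f = 123.5 cm (converging lens)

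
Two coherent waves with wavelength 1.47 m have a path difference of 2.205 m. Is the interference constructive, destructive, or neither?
destructive — path difference = 1.5λ, an odd multiple of λ/2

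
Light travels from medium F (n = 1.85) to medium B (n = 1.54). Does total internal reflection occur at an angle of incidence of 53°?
θc = arcsin(n₂/n₁) = 56.35°; 53° < θc, so no — the ray refracts.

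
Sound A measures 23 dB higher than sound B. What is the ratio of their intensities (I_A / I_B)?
I_A/I_B = 10^(Δβ/10) = 199.5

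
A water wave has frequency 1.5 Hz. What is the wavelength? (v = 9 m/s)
λ = v/f = 6 m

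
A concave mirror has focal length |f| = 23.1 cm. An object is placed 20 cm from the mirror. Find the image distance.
f = +23.1 cm (concave); 1/di = 1/f − 1/do → di = -149 cm (virtual image, behind mirror)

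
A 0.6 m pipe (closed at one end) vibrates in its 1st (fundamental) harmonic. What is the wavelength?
λₙ = 4L/n = 2.4 m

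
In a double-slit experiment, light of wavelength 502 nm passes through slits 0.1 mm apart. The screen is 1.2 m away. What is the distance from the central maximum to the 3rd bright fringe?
y = mλL/d = 18.07 mm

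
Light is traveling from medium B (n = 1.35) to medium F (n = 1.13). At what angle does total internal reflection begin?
θc = arcsin(n₂/n₁) = 56.83°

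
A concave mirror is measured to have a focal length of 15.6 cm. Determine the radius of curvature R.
R = 2|f| = 31.2 cm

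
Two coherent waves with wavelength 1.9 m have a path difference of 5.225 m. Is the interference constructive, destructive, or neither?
neither (partial) — path difference = 2.75λ, neither a whole number of wavelengths nor an odd multiple of λ/2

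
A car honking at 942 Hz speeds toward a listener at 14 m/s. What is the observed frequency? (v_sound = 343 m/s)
f_obs = f·v/(v − v_s) = 982.1 Hz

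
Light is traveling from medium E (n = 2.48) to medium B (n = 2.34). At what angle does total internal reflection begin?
θc = arcsin(n₂/n₁) = 70.66°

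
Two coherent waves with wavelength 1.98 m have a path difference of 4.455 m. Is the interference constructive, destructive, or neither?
neither (partial) — path difference = 2.25λ, neither a whole number of wavelengths nor an odd multiple of λ/2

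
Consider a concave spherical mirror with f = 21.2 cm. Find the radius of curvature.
R = 2|f| = 42.4 cm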